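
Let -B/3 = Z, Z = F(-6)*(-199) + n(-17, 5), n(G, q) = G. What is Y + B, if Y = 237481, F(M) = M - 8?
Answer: 229174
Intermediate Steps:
F(M) = -8 + M
Z = 2769 (Z = (-8 - 6)*(-199) - 17 = -14*(-199) - 17 = 2786 - 17 = 2769)
B = -8307 (B = -3*2769 = -8307)
Y + B = 237481 - 8307 = 229174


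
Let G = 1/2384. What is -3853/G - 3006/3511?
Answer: -32250476078/3511 ≈ -9.1856e+6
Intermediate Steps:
G = 1/2384 ≈ 0.00041946
-3853/G - 3006/3511 = -3853/1/2384 - 3006/3511 = -3853*2384 - 3006*1/3511 = -9185552 - 3006/3511 = -32250476078/3511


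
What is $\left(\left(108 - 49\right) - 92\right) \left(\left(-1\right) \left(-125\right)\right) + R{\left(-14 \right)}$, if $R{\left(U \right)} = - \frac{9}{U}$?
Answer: $- \frac{57741}{14} \approx -4124.4$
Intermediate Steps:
$\left(\left(108 - 49\right) - 92\right) \left(\left(-1\right) \left(-125\right)\right) + R{\left(-14 \right)} = \left(\left(108 - 49\right) - 92\right) \left(\left(-1\right) \left(-125\right)\right) - \frac{9}{-14} = \left(59 - 92\right) 125 - - \frac{9}{14} = \left(-33\right) 125 + \frac{9}{14} = -4125 + \frac{9}{14} = - \frac{57741}{14}$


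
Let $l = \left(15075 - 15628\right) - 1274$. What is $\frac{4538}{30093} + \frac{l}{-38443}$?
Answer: $\frac{229434245}{1156865199} \approx 0.19832$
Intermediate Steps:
$l = -1827$ ($l = -553 - 1274 = -1827$)
$\frac{4538}{30093} + \frac{l}{-38443} = \frac{4538}{30093} - \frac{1827}{-38443} = 4538 \cdot \frac{1}{30093} - - \frac{1827}{38443} = \frac{4538}{30093} + \frac{1827}{38443} = \frac{229434245}{1156865199}$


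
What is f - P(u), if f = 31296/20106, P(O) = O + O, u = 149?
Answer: -993382/3351 ≈ -296.44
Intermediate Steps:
P(O) = 2*O
f = 5216/3351 (f = 31296*(1/20106) = 5216/3351 ≈ 1.5566)
f - P(u) = 5216/3351 - 2*149 = 5216/3351 - 1*298 = 5216/3351 - 298 = -993382/3351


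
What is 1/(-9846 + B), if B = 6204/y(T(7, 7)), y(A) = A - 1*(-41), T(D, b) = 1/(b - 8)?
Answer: -10/96909 ≈ -0.00010319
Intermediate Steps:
T(D, b) = 1/(-8 + b)
y(A) = 41 + A (y(A) = A + 41 = 41 + A)
B = 1551/10 (B = 6204/(41 + 1/(-8 + 7)) = 6204/(41 + 1/(-1)) = 6204/(41 - 1) = 6204/40 = 6204*(1/40) = 1551/10 ≈ 155.10)
1/(-9846 + B) = 1/(-9846 + 1551/10) = 1/(-96909/10) = -10/96909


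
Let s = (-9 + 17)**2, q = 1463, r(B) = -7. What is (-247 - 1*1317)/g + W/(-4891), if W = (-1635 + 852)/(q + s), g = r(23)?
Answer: 3893609543/17426633 ≈ 223.43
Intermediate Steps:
s = 64 (s = 8**2 = 64)
g = -7
W = -261/509 (W = (-1635 + 852)/(1463 + 64) = -783/1527 = -783*1/1527 = -261/509 ≈ -0.51277)
(-247 - 1*1317)/g + W/(-4891) = (-247 - 1*1317)/(-7) - 261/509/(-4891) = (-247 - 1317)*(-1/7) - 261/509*(-1/4891) = -1564*(-1/7) + 261/2489519 = 1564/7 + 261/2489519 = 3893609543/17426633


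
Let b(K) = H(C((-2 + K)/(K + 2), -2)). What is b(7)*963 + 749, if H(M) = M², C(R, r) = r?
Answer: 4601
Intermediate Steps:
b(K) = 4 (b(K) = (-2)² = 4)
b(7)*963 + 749 = 4*963 + 749 = 3852 + 749 = 4601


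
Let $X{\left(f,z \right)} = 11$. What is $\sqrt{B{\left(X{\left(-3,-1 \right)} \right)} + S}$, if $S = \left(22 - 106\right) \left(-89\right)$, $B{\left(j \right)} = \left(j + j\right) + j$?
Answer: $\sqrt{7509} \approx 86.655$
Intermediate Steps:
$B{\left(j \right)} = 3 j$ ($B{\left(j \right)} = 2 j + j = 3 j$)
$S = 7476$ ($S = \left(-84\right) \left(-89\right) = 7476$)
$\sqrt{B{\left(X{\left(-3,-1 \right)} \right)} + S} = \sqrt{3 \cdot 11 + 7476} = \sqrt{33 + 7476} = \sqrt{7509}$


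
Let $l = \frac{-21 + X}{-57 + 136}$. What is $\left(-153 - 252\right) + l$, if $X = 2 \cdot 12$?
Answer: $- \frac{31992}{79} \approx -404.96$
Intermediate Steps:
$X = 24$
$l = \frac{3}{79}$ ($l = \frac{-21 + 24}{-57 + 136} = \frac{3}{79} \approx 0.037975$)
$\left(-153 - 252\right) + l = \left(-153 - 252\right) + \frac{3}{79} = -405 + \frac{3}{79} = - \frac{31992}{79}$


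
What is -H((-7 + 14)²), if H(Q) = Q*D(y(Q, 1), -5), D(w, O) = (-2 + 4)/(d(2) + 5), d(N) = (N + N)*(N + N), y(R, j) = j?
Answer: -14/3 ≈ -4.6667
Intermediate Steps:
d(N) = 4*N² (d(N) = (2*N)*(2*N) = 4*N²)
D(w, O) = 2/21 (D(w, O) = (-2 + 4)/(4*2² + 5) = 2/(4*4 + 5) = 2/(16 + 5) = 2/21)
H(Q) = 2*Q/21 (H(Q) = Q*(2/21) = 2*Q/21)
-H((-7 + 14)²) = -2*(-7 + 14)²/21 = -2*7²/21 = -2*49/21 = -1*14/3 = -14/3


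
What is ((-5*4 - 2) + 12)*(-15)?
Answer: 150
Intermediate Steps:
((-5*4 - 2) + 12)*(-15) = ((-20 - 2) + 12)*(-15) = (-22 + 12)*(-15) = -10*(-15) = 150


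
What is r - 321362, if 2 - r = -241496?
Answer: -79864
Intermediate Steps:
r = 241498 (r = 2 - 1*(-241496) = 2 + 241496 = 241498)
r - 321362 = 241498 - 321362 = -79864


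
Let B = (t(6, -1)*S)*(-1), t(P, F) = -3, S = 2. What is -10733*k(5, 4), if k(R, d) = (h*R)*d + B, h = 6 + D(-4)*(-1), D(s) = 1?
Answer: -1137698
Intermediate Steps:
B = 6 (B = -3*2*(-1) = -6*(-1) = 6)
h = 5 (h = 6 + 1*(-1) = 6 - 1 = 5)
k(R, d) = 6 + 5*R*d (k(R, d) = (5*R)*d + 6 = 5*R*d + 6 = 6 + 5*R*d)
-10733*k(5, 4) = -10733*(6 + 5*5*4) = -10733*(6 + 100) = -10733*106 = -1137698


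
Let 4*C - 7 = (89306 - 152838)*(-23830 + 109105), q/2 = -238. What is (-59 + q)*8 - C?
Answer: 5417674173/4 ≈ 1.3544e+9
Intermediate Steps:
q = -476 (q = 2*(-238) = -476)
C = -5417691293/4 (C = 7/4 + ((89306 - 152838)*(-23830 + 109105))/4 = 7/4 + (-63532*85275)/4 = 7/4 + (¼)*(-5417691300) = 7/4 - 1354422825 = -5417691293/4 ≈ -1.3544e+9)
(-59 + q)*8 - C = (-59 - 476)*8 - 1*(-5417691293/4) = -535*8 + 5417691293/4 = -4280 + 5417691293/4 = 5417674173/4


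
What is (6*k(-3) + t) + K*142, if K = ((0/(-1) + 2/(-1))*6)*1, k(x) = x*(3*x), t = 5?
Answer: -1537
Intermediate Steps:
k(x) = 3*x²
K = -12 (K = ((0*(-1) + 2*(-1))*6)*1 = ((0 - 2)*6)*1 = -2*6*1 = -12*1 = -12)
(6*k(-3) + t) + K*142 = (6*(3*(-3)²) + 5) - 12*142 = (6*(3*9) + 5) - 1704 = (6*27 + 5) - 1704 = (162 + 5) - 1704 = 167 - 1704 = -1537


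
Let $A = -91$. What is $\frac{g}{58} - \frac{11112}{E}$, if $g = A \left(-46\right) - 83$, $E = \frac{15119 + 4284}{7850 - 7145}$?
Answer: $- \frac{374759171}{1125374} \approx -333.01$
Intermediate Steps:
$E = \frac{19403}{705} \approx 27.522$
$g = 4103$ ($g = \left(-91\right) \left(-46\right) - 83 = 4186 - 83 = 4103$)
$\frac{g}{58} - \frac{11112}{E} = \frac{4103}{58} - \frac{11112}{\frac{19403}{705}} = 4103 \cdot \frac{1}{58} - \frac{7833960}{19403} = \frac{4103}{58} - \frac{7833960}{19403} = - \frac{374759171}{1125374}$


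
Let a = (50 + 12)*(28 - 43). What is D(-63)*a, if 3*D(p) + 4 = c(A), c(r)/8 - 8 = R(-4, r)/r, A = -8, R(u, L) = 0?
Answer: -18600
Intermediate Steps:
a = -930 (a = 62*(-15) = -930)
c(r) = 64 (c(r) = 64 + 8*(0/r) = 64 + 8*0 = 64 + 0 = 64)
D(p) = 20 (D(p) = -4/3 + (⅓)*64 = -4/3 + 64/3 = 20)
D(-63)*a = 20*(-930) = -18600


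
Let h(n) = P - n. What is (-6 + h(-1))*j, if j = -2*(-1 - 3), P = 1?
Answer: -32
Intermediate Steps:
h(n) = 1 - n
j = 8 (j = -2*(-4) = 8)
(-6 + h(-1))*j = (-6 + (1 - 1*(-1)))*8 = (-6 + (1 + 1))*8 = (-6 + 2)*8 = -4*8 = -32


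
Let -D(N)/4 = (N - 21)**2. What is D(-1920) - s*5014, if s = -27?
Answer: -14934546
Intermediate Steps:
D(N) = -4*(-21 + N)**2 (D(N) = -4*(N - 21)**2 = -4*(-21 + N)**2)
D(-1920) - s*5014 = -4*(-21 - 1920)**2 - (-27)*5014 = -4*(-1941)**2 - 1*(-135378) = -4*3767481 + 135378 = -15069924 + 135378 = -14934546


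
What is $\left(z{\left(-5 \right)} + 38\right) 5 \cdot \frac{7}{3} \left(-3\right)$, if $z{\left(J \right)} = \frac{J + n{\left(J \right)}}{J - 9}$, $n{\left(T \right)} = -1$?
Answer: $-1345$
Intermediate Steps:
$z{\left(J \right)} = \frac{-1 + J}{-9 + J}$ ($z{\left(J \right)} = \frac{J - 1}{J - 9} = \frac{-1 + J}{-9 + J}$)
$\left(z{\left(-5 \right)} + 38\right) 5 \cdot \frac{7}{3} \left(-3\right) = \left(\frac{-1 - 5}{-9 - 5} + 38\right) 5 \cdot \frac{7}{3} \left(-3\right) = \left(\frac{1}{-14} \left(-6\right) + 38\right) 5 \cdot 7 \cdot \frac{1}{3} \left(-3\right) = \left(\left(- \frac{1}{14}\right) \left(-6\right) + 38\right) 5 \cdot \frac{7}{3} \left(-3\right) = \left(\frac{3}{7} + 38\right) \frac{35}{3} \left(-3\right) = \frac{269}{7} \left(-35\right) = -1345$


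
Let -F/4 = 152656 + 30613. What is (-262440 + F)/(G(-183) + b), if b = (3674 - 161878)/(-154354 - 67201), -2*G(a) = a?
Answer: -441123094760/40860973 ≈ -10796.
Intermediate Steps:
G(a) = -a/2
F = -733076 (F = -4*(152656 + 30613) = -4*183269 = -733076)
b = 158204/221555 (b = -158204/(-221555) = -158204*(-1/221555) = 158204/221555 ≈ 0.71406)
(-262440 + F)/(G(-183) + b) = (-262440 - 733076)/(-1/2*(-183) + 158204/221555) = -995516/(183/2 + 158204/221555) = -995516/40860973/443110 = -995516*443110/40860973 = -441123094760/40860973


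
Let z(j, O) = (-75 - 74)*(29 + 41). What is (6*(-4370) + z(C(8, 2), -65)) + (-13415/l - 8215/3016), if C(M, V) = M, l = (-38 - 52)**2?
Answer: -44772592057/1221480 ≈ -36654.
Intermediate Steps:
l = 8100 (l = (-90)**2 = 8100)
z(j, O) = -10430 (z(j, O) = -149*70 = -10430)
(6*(-4370) + z(C(8, 2), -65)) + (-13415/l - 8215/3016) = (6*(-4370) - 10430) + (-13415/8100 - 8215/3016) = (-26220 - 10430) + (-13415*1/8100 - 8215*1/3016) = -36650 + (-2683/1620 - 8215/3016) = -36650 - 5350057/1221480 = -44772592057/1221480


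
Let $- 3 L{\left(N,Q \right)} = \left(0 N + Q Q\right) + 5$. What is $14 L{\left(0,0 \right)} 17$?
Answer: $- \frac{1190}{3} \approx -396.67$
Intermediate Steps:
$L{\left(N,Q \right)} = - \frac{5}{3} - \frac{Q^{2}}{3}$ ($L{\left(N,Q \right)} = - \frac{\left(0 N + Q Q\right) + 5}{3} = - \frac{\left(0 + Q^{2}\right) + 5}{3} = - \frac{Q^{2} + 5}{3} = - \frac{5 + Q^{2}}{3} = - \frac{5}{3} - \frac{Q^{2}}{3}$)
$14 L{\left(0,0 \right)} 17 = 14 \left(- \frac{5}{3} - \frac{0^{2}}{3}\right) 17 = 14 \left(- \frac{5}{3} - 0\right) 17 = 14 \left(- \frac{5}{3} + 0\right) 17 = 14 \left(- \frac{5}{3}\right) 17 = \left(- \frac{70}{3}\right) 17 = - \frac{1190}{3}$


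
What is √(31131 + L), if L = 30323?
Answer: √61454 ≈ 247.90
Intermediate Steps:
√(31131 + L) = √(31131 + 30323) = √61454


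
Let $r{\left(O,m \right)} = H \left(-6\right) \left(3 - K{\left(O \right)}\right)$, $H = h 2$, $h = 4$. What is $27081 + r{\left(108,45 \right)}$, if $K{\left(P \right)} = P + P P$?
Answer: $591993$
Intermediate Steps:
$K{\left(P \right)} = P + P^{2}$
$H = 8$ ($H = 4 \cdot 2 = 8$)
$r{\left(O,m \right)} = -144 + 48 O \left(1 + O\right)$ ($r{\left(O,m \right)} = 8 \left(-6\right) \left(3 - O \left(1 + O\right)\right) = - 48 \left(3 - O \left(1 + O\right)\right) = -144 + 48 O \left(1 + O\right)$)
$27081 + r{\left(108,45 \right)} = 27081 - \left(144 - 5184 \left(1 + 108\right)\right) = 27081 - \left(144 - 565056\right) = 27081 + \left(-144 + 565056\right) = 27081 + 564912 = 591993$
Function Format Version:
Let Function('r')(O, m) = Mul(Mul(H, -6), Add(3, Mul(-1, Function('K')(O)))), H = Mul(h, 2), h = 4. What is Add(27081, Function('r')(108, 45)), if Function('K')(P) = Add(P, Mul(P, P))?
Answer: 591993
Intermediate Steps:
Function('K')(P) = Add(P, Pow(P, 2))
H = 8 (H = Mul(4, 2) = 8)
Function('r')(O, m) = Add(-144, Mul(48, O, Add(1, O))) (Function('r')(O, m) = Mul(Mul(8, -6), Add(3, Mul(-1, Mul(O, Add(1, O))))) = Mul(-48, Add(3, Mul(-1, O, Add(1, O)))) = Add(-144, Mul(48, O, Add(1, O))))
Add(27081, Function('r')(108, 45)) = Add(27081, Add(-144, Mul(48, 108, Add(1, 108)))) = Add(27081, Add(-144, Mul(48, 108, 109))) = Add(27081, Add(-144, 565056)) = Add(27081, 564912) = 591993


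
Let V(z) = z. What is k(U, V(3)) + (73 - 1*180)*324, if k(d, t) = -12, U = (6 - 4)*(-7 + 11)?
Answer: -34680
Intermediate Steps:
U = 8 (U = 2*4 = 8)
k(U, V(3)) + (73 - 1*180)*324 = -12 + (73 - 1*180)*324 = -12 + (73 - 180)*324 = -12 - 107*324 = -12 - 34668 = -34680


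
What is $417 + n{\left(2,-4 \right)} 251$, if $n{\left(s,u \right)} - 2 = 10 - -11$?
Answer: $6190$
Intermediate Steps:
$n{\left(s,u \right)} = 23$ ($n{\left(s,u \right)} = 2 + \left(10 - -11\right) = 2 + \left(10 + 11\right) = 2 + 21 = 23$)
$417 + n{\left(2,-4 \right)} 251 = 417 + 23 \cdot 251 = 417 + 5773 = 6190$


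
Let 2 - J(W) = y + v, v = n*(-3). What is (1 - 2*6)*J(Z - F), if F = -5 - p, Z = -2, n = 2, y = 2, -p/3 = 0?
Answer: -66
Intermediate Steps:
p = 0 (p = -3*0 = 0)
F = -5 (F = -5 - 1*0 = -5 + 0 = -5)
v = -6 (v = 2*(-3) = -6)
J(W) = 6 (J(W) = 2 - (2 - 6) = 2 - 1*(-4) = 2 + 4 = 6)
(1 - 2*6)*J(Z - F) = (1 - 2*6)*6 = (1 - 12)*6 = -11*6 = -66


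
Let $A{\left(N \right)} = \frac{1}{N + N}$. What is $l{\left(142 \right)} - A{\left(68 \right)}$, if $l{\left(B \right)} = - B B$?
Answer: $- \frac{2742305}{136} \approx -20164.0$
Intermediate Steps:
$l{\left(B \right)} = - B^{2}$
$A{\left(N \right)} = \frac{1}{2 N}$
$l{\left(142 \right)} - A{\left(68 \right)} = - 142^{2} - \frac{1}{2 \cdot 68} = \left(-1\right) 20164 - \frac{1}{2} \cdot \frac{1}{68} = -20164 - \frac{1}{136} = - \frac{2742305}{136}$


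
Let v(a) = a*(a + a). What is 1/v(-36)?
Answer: 1/2592 ≈ 0.00038580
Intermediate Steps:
v(a) = 2*a² (v(a) = a*(2*a) = 2*a²)
1/v(-36) = 1/(2*(-36)²) = 1/(2*1296) = 1/2592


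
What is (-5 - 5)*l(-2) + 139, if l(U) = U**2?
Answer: 99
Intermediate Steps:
(-5 - 5)*l(-2) + 139 = (-5 - 5)*(-2)**2 + 139 = -10*4 + 139 = -40 + 139 = 99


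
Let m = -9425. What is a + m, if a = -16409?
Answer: -25834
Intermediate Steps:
a + m = -16409 - 9425 = -25834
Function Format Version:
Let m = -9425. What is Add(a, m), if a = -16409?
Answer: -25834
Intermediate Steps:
Add(a, m) = Add(-16409, -9425) = -25834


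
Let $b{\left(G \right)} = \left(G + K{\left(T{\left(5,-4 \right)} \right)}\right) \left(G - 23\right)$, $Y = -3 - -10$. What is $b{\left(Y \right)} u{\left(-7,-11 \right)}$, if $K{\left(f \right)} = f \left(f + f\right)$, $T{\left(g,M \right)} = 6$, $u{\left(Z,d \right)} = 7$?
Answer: $-8848$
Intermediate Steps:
$Y = 7$ ($Y = -3 + 10 = 7$)
$K{\left(f \right)} = 2 f^{2}$ ($K{\left(f \right)} = f 2 f = 2 f^{2}$)
$b{\left(G \right)} = \left(-23 + G\right) \left(72 + G\right)$ ($b{\left(G \right)} = \left(G + 2 \cdot 6^{2}\right) \left(G - 23\right) = \left(G + 2 \cdot 36\right) \left(-23 + G\right) = \left(G + 72\right) \left(-23 + G\right) = \left(72 + G\right) \left(-23 + G\right) = \left(-23 + G\right) \left(72 + G\right)$)
$b{\left(Y \right)} u{\left(-7,-11 \right)} = \left(-1656 + 7^{2} + 49 \cdot 7\right) 7 = \left(-1656 + 49 + 343\right) 7 = \left(-1264\right) 7 = -8848$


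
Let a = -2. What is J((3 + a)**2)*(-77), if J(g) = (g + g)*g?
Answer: -154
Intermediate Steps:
J(g) = 2*g**2 (J(g) = (2*g)*g = 2*g**2)
J((3 + a)**2)*(-77) = (2*((3 - 2)**2)**2)*(-77) = (2*(1**2)**2)*(-77) = (2*1**2)*(-77) = (2*1)*(-77) = 2*(-77) = -154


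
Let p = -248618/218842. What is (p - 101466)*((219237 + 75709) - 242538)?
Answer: -581866921021960/109421 ≈ -5.3177e+9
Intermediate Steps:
p = -124309/109421 (p = -248618*1/218842 = -124309/109421 ≈ -1.1361)
(p - 101466)*((219237 + 75709) - 242538) = (-124309/109421 - 101466)*((219237 + 75709) - 242538) = -11102635495*(294946 - 242538)/109421 = -11102635495/109421*52408 = -581866921021960/109421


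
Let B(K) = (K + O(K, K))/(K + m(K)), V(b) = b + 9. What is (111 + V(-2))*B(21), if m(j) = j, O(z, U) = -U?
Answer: 0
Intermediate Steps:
V(b) = 9 + b
B(K) = 0 (B(K) = (K - K)/(K + K) = 0/((2*K)) = 0*(1/(2*K)) = 0)
(111 + V(-2))*B(21) = (111 + (9 - 2))*0 = (111 + 7)*0 = 118*0 = 0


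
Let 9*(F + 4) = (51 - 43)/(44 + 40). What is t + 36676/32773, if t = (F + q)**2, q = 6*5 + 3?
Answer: 986574273793/1170684333 ≈ 842.73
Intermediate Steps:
q = 33 (q = 30 + 3 = 33)
F = -754/189 (F = -4 + ((51 - 43)/(44 + 40))/9 = -4 + (8/84)/9 = -4 + (8*(1/84))/9 = -4 + (1/9)*(2/21) = -4 + 2/189 = -754/189 ≈ -3.9894)
t = 30063289/35721 (t = (-754/189 + 33)**2 = (5483/189)**2 = 30063289/35721 ≈ 841.61)
t + 36676/32773 = 30063289/35721 + 36676/32773 = 986574273793/1170684333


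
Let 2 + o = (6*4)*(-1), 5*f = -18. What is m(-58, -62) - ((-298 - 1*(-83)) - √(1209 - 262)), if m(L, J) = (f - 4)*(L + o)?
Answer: 4267/5 + √947 ≈ 884.17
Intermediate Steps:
f = -18/5 (f = (⅕)*(-18) = -18/5 ≈ -3.6000)
o = -26 (o = -2 + (6*4)*(-1) = -2 + 24*(-1) = -2 - 24 = -26)
m(L, J) = 988/5 - 38*L/5 (m(L, J) = (-18/5 - 4)*(L - 26) = -38*(-26 + L)/5 = 988/5 - 38*L/5)
m(-58, -62) - ((-298 - 1*(-83)) - √(1209 - 262)) = (988/5 - 38/5*(-58)) - ((-298 - 1*(-83)) - √(1209 - 262)) = (988/5 + 2204/5) - ((-298 + 83) - √947) = 3192/5 - (-215 - √947) = 3192/5 + (215 + √947) = 4267/5 + √947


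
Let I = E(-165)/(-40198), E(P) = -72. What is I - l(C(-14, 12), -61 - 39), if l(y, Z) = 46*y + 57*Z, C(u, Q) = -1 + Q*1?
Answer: 104394242/20099 ≈ 5194.0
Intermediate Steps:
C(u, Q) = -1 + Q
I = 36/20099 (I = -72/(-40198) = -72*(-1/40198) = 36/20099 ≈ 0.0017911)
I - l(C(-14, 12), -61 - 39) = 36/20099 - (46*(-1 + 12) + 57*(-61 - 39)) = 36/20099 - (46*11 + 57*(-100)) = 36/20099 - (506 - 5700) = 36/20099 - 1*(-5194) = 36/20099 + 5194 = 104394242/20099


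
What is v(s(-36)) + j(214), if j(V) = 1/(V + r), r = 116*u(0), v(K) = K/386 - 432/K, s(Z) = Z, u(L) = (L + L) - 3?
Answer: 307739/25862 ≈ 11.899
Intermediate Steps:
u(L) = -3 + 2*L (u(L) = 2*L - 3 = -3 + 2*L)
v(K) = -432/K + K/386 (v(K) = K*(1/386) - 432/K = K/386 - 432/K = -432/K + K/386)
r = -348 (r = 116*(-3 + 2*0) = 116*(-3 + 0) = 116*(-3) = -348)
j(V) = 1/(-348 + V) (j(V) = 1/(V - 348) = 1/(-348 + V))
v(s(-36)) + j(214) = (-432/(-36) + (1/386)*(-36)) + 1/(-348 + 214) = (-432*(-1/36) - 18/193) + 1/(-134) = (12 - 18/193) - 1/134 = 2298/193 - 1/134 = 307739/25862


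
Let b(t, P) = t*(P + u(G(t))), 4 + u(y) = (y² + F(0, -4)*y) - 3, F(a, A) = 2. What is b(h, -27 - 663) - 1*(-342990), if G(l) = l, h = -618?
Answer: -234491448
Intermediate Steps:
u(y) = -7 + y² + 2*y (u(y) = -4 + ((y² + 2*y) - 3) = -4 + (-3 + y² + 2*y) = -7 + y² + 2*y)
b(t, P) = t*(-7 + P + t² + 2*t) (b(t, P) = t*(P + (-7 + t² + 2*t)) = t*(-7 + P + t² + 2*t))
b(h, -27 - 663) - 1*(-342990) = -618*(-7 + (-27 - 663) + (-618)² + 2*(-618)) - 1*(-342990) = -618*(-7 - 690 + 381924 - 1236) + 342990 = -618*379991 + 342990 = -234834438 + 342990 = -234491448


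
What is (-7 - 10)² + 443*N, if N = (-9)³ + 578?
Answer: -66604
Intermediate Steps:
N = -151 (N = -729 + 578 = -151)
(-7 - 10)² + 443*N = (-7 - 10)² + 443*(-151) = (-17)² - 66893 = 289 - 66893 = -66604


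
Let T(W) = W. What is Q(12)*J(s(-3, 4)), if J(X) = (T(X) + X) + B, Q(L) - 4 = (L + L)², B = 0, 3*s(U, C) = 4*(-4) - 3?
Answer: -22040/3 ≈ -7346.7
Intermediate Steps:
s(U, C) = -19/3 (s(U, C) = (4*(-4) - 3)/3 = (-16 - 3)/3 = (⅓)*(-19) = -19/3)
Q(L) = 4 + 4*L² (Q(L) = 4 + (L + L)² = 4 + (2*L)² = 4 + 4*L²)
J(X) = 2*X (J(X) = (X + X) + 0 = 2*X + 0 = 2*X)
Q(12)*J(s(-3, 4)) = (4 + 4*12²)*(2*(-19/3)) = (4 + 4*144)*(-38/3) = (4 + 576)*(-38/3) = 580*(-38/3) = -22040/3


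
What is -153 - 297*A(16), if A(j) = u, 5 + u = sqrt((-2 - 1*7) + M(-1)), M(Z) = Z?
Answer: 1332 - 297*I*sqrt(10) ≈ 1332.0 - 939.2*I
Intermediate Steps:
u = -5 + I*sqrt(10) (u = -5 + sqrt((-2 - 1*7) - 1) = -5 + sqrt((-2 - 7) - 1) = -5 + sqrt(-9 - 1) = -5 + sqrt(-10) = -5 + I*sqrt(10) ≈ -5.0 + 3.1623*I)
A(j) = -5 + I*sqrt(10)
-153 - 297*A(16) = -153 - 297*(-5 + I*sqrt(10)) = -153 + (1485 - 297*I*sqrt(10)) = 1332 - 297*I*sqrt(10)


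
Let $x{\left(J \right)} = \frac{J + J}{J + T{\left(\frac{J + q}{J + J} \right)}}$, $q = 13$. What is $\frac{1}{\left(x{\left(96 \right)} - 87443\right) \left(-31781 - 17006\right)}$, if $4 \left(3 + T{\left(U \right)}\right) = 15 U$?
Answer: $\frac{24353}{103889488224649} \approx 2.3441 \cdot 10^{-10}$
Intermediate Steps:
$T{\left(U \right)} = -3 + \frac{15 U}{4}$
$x{\left(J \right)} = \frac{2 J}{-3 + J + \frac{15 \left(13 + J\right)}{8 J}}$ ($x{\left(J \right)} = \frac{J + J}{J + \left(-3 + \frac{15 \frac{J + 13}{J + J}}{4}\right)} = \frac{2 J}{J - \left(3 - \frac{15 \frac{13 + J}{2 J}}{4}\right)} = \frac{2 J}{J - \left(3 - \frac{15 \left(13 + J\right)}{8 J}\right)} = \frac{2 J}{-3 + J + \frac{15 \left(13 + J\right)}{8 J}}$)
$\frac{1}{\left(x{\left(96 \right)} - 87443\right) \left(-31781 - 17006\right)} = \frac{1}{\left(\frac{16 \cdot 96^{2}}{195 - 864 + 8 \cdot 96^{2}} - 87443\right) \left(-31781 - 17006\right)} = \frac{1}{\left(16 \cdot 9216 \frac{1}{195 - 864 + 8 \cdot 9216} - 87443\right) \left(-31781 - 17006\right)} = \frac{1}{\left(16 \cdot 9216 \frac{1}{195 - 864 + 73728} - 87443\right) \left(-48787\right)} = \frac{1}{16 \cdot 9216 \cdot \frac{1}{73059} - 87443} \left(- \frac{1}{48787}\right) = \frac{1}{\frac{49152}{24353} - 87443} \left(- \frac{1}{48787}\right) = \frac{1}{- \frac{2129450227}{24353}} \left(- \frac{1}{48787}\right) = \left(- \frac{24353}{2129450227}\right) \left(- \frac{1}{48787}\right) = \frac{24353}{103889488224649}$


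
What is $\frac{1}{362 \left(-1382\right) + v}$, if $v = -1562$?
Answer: $- \frac{1}{501846} \approx -1.9926 \cdot 10^{-6}$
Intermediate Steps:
$\frac{1}{362 \left(-1382\right) + v} = \frac{1}{362 \left(-1382\right) - 1562} = \frac{1}{-500284 - 1562} = \frac{1}{-501846} = - \frac{1}{501846}$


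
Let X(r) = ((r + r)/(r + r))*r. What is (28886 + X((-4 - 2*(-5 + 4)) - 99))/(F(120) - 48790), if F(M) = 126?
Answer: -28785/48664 ≈ -0.59151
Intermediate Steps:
X(r) = r (X(r) = ((2*r)/((2*r)))*r = ((2*r)*(1/(2*r)))*r = 1*r = r)
(28886 + X((-4 - 2*(-5 + 4)) - 99))/(F(120) - 48790) = (28886 + ((-4 - 2*(-5 + 4)) - 99))/(126 - 48790) = (28886 + ((-4 - 2*(-1)) - 99))/(-48664) = (28886 + ((-4 + 2) - 99))*(-1/48664) = (28886 + (-2 - 99))*(-1/48664) = (28886 - 101)*(-1/48664) = 28785*(-1/48664) = -28785/48664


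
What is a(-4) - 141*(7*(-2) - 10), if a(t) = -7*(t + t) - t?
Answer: 3444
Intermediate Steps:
a(t) = -15*t (a(t) = -14*t - t = -15*t)
a(-4) - 141*(7*(-2) - 10) = -15*(-4) - 141*(7*(-2) - 10) = 60 - 141*(-14 - 10) = 60 - 141*(-24) = 60 + 3384 = 3444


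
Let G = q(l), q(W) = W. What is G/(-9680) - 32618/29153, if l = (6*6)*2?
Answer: -39730157/35275130 ≈ -1.1263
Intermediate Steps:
l = 72 (l = 36*2 = 72)
G = 72
G/(-9680) - 32618/29153 = 72/(-9680) - 32618/29153 = 72*(-1/9680) - 32618*1/29153 = -9/1210 - 32618/29153 = -39730157/35275130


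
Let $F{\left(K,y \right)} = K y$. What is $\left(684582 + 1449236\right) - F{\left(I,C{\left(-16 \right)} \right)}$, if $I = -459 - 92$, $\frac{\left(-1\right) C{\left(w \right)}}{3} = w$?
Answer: $2160266$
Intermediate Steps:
$C{\left(w \right)} = - 3 w$
$I = -551$ ($I = -459 - 92 = -551$)
$\left(684582 + 1449236\right) - F{\left(I,C{\left(-16 \right)} \right)} = \left(684582 + 1449236\right) - - 551 \left(\left(-3\right) \left(-16\right)\right) = 2133818 - \left(-551\right) 48 = 2133818 - -26448 = 2133818 + 26448 = 2160266$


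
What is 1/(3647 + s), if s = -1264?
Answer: 1/2383 ≈ 0.00041964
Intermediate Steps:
1/(3647 + s) = 1/(3647 - 1264) = 1/2383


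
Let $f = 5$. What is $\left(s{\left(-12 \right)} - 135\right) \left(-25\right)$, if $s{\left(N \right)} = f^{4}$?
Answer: $-12250$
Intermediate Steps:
$s{\left(N \right)} = 625$ ($s{\left(N \right)} = 5^{4} = 625$)
$\left(s{\left(-12 \right)} - 135\right) \left(-25\right) = \left(625 - 135\right) \left(-25\right) = 490 \left(-25\right) = -12250$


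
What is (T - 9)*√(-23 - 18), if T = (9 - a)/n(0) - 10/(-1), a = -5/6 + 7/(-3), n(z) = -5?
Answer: -43*I*√41/30 ≈ -9.1778*I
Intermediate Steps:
a = -19/6 (a = -5*⅙ + 7*(-⅓) = -⅚ - 7/3 = -19/6 ≈ -3.1667)
T = 227/30 (T = (9 - 1*(-19/6))/(-5) - 10/(-1) = (9 + 19/6)*(-⅕) - 10*(-1) = (73/6)*(-⅕) + 10 = -73/30 + 10 = 227/30 ≈ 7.5667)
(T - 9)*√(-23 - 18) = (227/30 - 9)*√(-23 - 18) = -43*I*√41/30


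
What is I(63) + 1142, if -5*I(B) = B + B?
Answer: 5584/5 ≈ 1116.8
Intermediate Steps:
I(B) = -2*B/5 (I(B) = -(B + B)/5 = -2*B/5)
I(63) + 1142 = -2/5*63 + 1142 = -126/5 + 1142 = 5584/5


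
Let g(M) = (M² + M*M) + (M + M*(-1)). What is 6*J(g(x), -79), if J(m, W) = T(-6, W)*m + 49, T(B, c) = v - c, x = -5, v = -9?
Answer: 21294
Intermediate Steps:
T(B, c) = -9 - c
g(M) = 2*M² (g(M) = (M² + M²) + (M - M) = 2*M² + 0 = 2*M²)
J(m, W) = 49 + m*(-9 - W) (J(m, W) = (-9 - W)*m + 49 = m*(-9 - W) + 49 = 49 + m*(-9 - W))
6*J(g(x), -79) = 6*(49 - 2*(-5)²*(9 - 79)) = 6*(49 - 1*2*25*(-70)) = 6*(49 - 1*50*(-70)) = 6*(49 + 3500) = 6*3549 = 21294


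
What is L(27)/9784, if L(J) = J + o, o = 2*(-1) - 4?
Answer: 21/9784 ≈ 0.0021464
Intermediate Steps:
o = -6 (o = -2 - 4 = -6)
L(J) = -6 + J (L(J) = J - 6 = -6 + J)
L(27)/9784 = (-6 + 27)/9784 = 21*(1/9784) = 21/9784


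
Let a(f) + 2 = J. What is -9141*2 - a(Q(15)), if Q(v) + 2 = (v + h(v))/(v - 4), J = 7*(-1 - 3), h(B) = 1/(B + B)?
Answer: -18252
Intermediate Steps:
h(B) = 1/(2*B)
J = -28 (J = 7*(-4) = -28)
Q(v) = -2 + (v + 1/(2*v))/(-4 + v) (Q(v) = -2 + (v + 1/(2*v))/(v - 4) = -2 + (v + 1/(2*v))/(-4 + v))
a(f) = -30 (a(f) = -2 - 28 = -30)
-9141*2 - a(Q(15)) = -9141*2 - 1*(-30) = -18282 + 30 = -18252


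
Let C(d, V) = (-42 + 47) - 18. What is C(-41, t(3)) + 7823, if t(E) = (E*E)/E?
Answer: 7810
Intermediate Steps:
t(E) = E (t(E) = E**2/E = E)
C(d, V) = -13 (C(d, V) = 5 - 18 = -13)
C(-41, t(3)) + 7823 = -13 + 7823 = 7810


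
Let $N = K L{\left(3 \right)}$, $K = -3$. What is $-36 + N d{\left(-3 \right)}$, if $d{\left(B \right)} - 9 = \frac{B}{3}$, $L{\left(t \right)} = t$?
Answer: $-108$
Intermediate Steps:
$N = -9$ ($N = \left(-3\right) 3 = -9$)
$d{\left(B \right)} = 9 + \frac{B}{3}$
$-36 + N d{\left(-3 \right)} = -36 - 9 \left(9 + \frac{1}{3} \left(-3\right)\right) = -36 - 9 \left(9 - 1\right) = -36 - 72 = -108$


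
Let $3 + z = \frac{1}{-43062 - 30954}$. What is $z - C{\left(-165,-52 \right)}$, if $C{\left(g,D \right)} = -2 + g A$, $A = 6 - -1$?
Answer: $\frac{85414463}{74016} \approx 1154.0$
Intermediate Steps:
$A = 7$ ($A = 6 + 1 = 7$)
$C{\left(g,D \right)} = -2 + 7 g$ ($C{\left(g,D \right)} = -2 + g 7 = -2 + 7 g$)
$z = - \frac{222049}{74016}$ ($z = -3 + \frac{1}{-43062 - 30954} = -3 + \frac{1}{-74016} = -3 - \frac{1}{74016} = - \frac{222049}{74016} \approx -3.0$)
$z - C{\left(-165,-52 \right)} = - \frac{222049}{74016} - \left(-2 + 7 \left(-165\right)\right) = - \frac{222049}{74016} - \left(-2 - 1155\right) = - \frac{222049}{74016} - -1157 = - \frac{222049}{74016} + 1157 = \frac{85414463}{74016}$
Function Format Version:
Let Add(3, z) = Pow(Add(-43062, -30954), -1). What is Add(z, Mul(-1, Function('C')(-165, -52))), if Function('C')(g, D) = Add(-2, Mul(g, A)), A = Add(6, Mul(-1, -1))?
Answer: Rational(85414463, 74016) ≈ 1154.0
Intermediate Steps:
A = 7 (A = Add(6, 1) = 7)
Function('C')(g, D) = Add(-2, Mul(7, g)) (Function('C')(g, D) = Add(-2, Mul(g, 7)) = Add(-2, Mul(7, g)))
z = Rational(-222049, 74016) (z = Add(-3, Pow(Add(-43062, -30954), -1)) = Add(-3, Pow(-74016, -1)) = Add(-3, Rational(-1, 74016)) = Rational(-222049, 74016) ≈ -3.0000)
Add(z, Mul(-1, Function('C')(-165, -52))) = Add(Rational(-222049, 74016), Mul(-1, Add(-2, Mul(7, -165)))) = Add(Rational(-222049, 74016), Mul(-1, Add(-2, -1155))) = Add(Rational(-222049, 74016), Mul(-1, -1157)) = Add(Rational(-222049, 74016), 1157) = Rational(85414463, 74016)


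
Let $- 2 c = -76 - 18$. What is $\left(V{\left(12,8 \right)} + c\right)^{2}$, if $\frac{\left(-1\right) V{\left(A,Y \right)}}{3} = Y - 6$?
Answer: $1681$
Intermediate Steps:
$V{\left(A,Y \right)} = 18 - 3 Y$ ($V{\left(A,Y \right)} = - 3 \left(Y - 6\right) = - 3 \left(-6 + Y\right) = 18 - 3 Y$)
$c = 47$ ($c = - \frac{-76 - 18}{2} = \left(- \frac{1}{2}\right) \left(-94\right) = 47$)
$\left(V{\left(12,8 \right)} + c\right)^{2} = \left(\left(18 - 24\right) + 47\right)^{2} = \left(-6 + 47\right)^{2} = 41^{2} = 1681$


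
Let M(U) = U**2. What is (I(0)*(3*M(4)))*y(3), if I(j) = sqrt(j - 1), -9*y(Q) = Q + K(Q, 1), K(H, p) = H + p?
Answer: -112*I/3 ≈ -37.333*I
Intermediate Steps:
y(Q) = -1/9 - 2*Q/9 (y(Q) = -(Q + (Q + 1))/9 = -(Q + (1 + Q))/9 = -(1 + 2*Q)/9 = -1/9 - 2*Q/9)
I(j) = sqrt(-1 + j)
(I(0)*(3*M(4)))*y(3) = (sqrt(-1 + 0)*(3*4**2))*(-1/9 - 2/9*3) = (sqrt(-1)*(3*16))*(-1/9 - 2/3) = (I*48)*(-7/9) = (48*I)*(-7/9) = -112*I/3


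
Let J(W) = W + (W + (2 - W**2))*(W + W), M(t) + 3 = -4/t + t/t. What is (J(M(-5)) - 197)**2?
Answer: 604323889/15625 ≈ 38677.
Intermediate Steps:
M(t) = -2 - 4/t (M(t) = -3 + (-4/t + t/t) = -3 + (-4/t + 1) = -3 + (1 - 4/t) = -2 - 4/t)
J(W) = W + 2*W*(2 + W - W**2) (J(W) = W + (2 + W - W**2)*(2*W) = W + 2*W*(2 + W - W**2))
(J(M(-5)) - 197)**2 = ((-2 - 4/(-5))*(5 - 2*(-2 - 4/(-5))**2 + 2*(-2 - 4/(-5))) - 197)**2 = ((-2 - 4*(-1/5))*(5 - 2*(-2 - 4*(-1/5))**2 + 2*(-2 - 4*(-1/5))) - 197)**2 = ((-2 + 4/5)*(5 - 2*(-2 + 4/5)**2 + 2*(-2 + 4/5)) - 197)**2 = (-6*(5 - 2*(-6/5)**2 + 2*(-6/5))/5 - 197)**2 = (-6*(5 - 2*36/25 - 12/5)/5 - 197)**2 = (-6*(5 - 72/25 - 12/5)/5 - 197)**2 = (-6/5*(-7/25) - 197)**2 = (42/125 - 197)**2 = (-24583/125)**2 = 604323889/15625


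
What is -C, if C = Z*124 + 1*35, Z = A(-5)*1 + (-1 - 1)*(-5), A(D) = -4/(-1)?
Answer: -1771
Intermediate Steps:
A(D) = 4 (A(D) = -4*(-1) = 4)
Z = 14 (Z = 4*1 + (-1 - 1)*(-5) = 4 - 2*(-5) = 4 + 10 = 14)
C = 1771 (C = 14*124 + 1*35 = 1736 + 35 = 1771)
-C = -1*1771 = -1771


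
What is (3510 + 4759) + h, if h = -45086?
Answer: -36817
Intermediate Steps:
(3510 + 4759) + h = (3510 + 4759) - 45086 = 8269 - 45086 = -36817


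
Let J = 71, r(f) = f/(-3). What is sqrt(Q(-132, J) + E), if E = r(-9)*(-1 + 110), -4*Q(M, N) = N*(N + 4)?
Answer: I*sqrt(4017)/2 ≈ 31.69*I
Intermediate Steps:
r(f) = -f/3 (r(f) = f*(-1/3) = -f/3)
Q(M, N) = -N*(4 + N)/4 (Q(M, N) = -N*(N + 4)/4 = -N*(4 + N)/4)
E = 327 (E = (-1/3*(-9))*(-1 + 110) = 3*109 = 327)
sqrt(Q(-132, J) + E) = sqrt(-1/4*71*(4 + 71) + 327) = sqrt(-1/4*71*75 + 327) = sqrt(-5325/4 + 327) = sqrt(-4017/4) = I*sqrt(4017)/2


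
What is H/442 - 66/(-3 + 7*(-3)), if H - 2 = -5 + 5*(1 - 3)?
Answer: 185/68 ≈ 2.7206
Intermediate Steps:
H = -13 (H = 2 + (-5 + 5*(1 - 3)) = 2 + (-5 + 5*(-2)) = 2 + (-5 - 10) = 2 - 15 = -13)
H/442 - 66/(-3 + 7*(-3)) = -13/442 - 66/(-3 + 7*(-3)) = -13*1/442 - 66/(-3 - 21) = -1/34 - 66/(-24) = -1/34 - 66*(-1/24) = -1/34 + 11/4 = 185/68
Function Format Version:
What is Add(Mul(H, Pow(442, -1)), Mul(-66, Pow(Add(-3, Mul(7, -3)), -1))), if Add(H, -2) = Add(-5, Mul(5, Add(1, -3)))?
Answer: Rational(185, 68) ≈ 2.7206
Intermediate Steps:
H = -13 (H = Add(2, Add(-5, Mul(5, Add(1, -3)))) = Add(2, Add(-5, Mul(5, -2))) = Add(2, Add(-5, -10)) = Add(2, -15) = -13)
Add(Mul(H, Pow(442, -1)), Mul(-66, Pow(Add(-3, Mul(7, -3)), -1))) = Add(Mul(-13, Pow(442, -1)), Mul(-66, Pow(Add(-3, Mul(7, -3)), -1))) = Add(Mul(-13, Rational(1, 442)), Mul(-66, Pow(Add(-3, -21), -1))) = Add(Rational(-1, 34), Mul(-66, Pow(-24, -1))) = Add(Rational(-1, 34), Mul(-66, Rational(-1, 24))) = Add(Rational(-1, 34), Rational(11, 4)) = Rational(185, 68)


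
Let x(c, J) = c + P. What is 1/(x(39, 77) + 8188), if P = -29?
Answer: 1/8198 ≈ 0.00012198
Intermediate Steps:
x(c, J) = -29 + c (x(c, J) = c - 29 = -29 + c)
1/(x(39, 77) + 8188) = 1/((-29 + 39) + 8188) = 1/(10 + 8188) = 1/8198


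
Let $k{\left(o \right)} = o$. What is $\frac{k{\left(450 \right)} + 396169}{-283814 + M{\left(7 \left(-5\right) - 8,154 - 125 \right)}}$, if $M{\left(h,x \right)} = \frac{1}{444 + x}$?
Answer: $- \frac{187600787}{134244021} \approx -1.3975$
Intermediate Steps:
$\frac{k{\left(450 \right)} + 396169}{-283814 + M{\left(7 \left(-5\right) - 8,154 - 125 \right)}} = \frac{450 + 396169}{-283814 + \frac{1}{444 + \left(154 - 125\right)}} = \frac{396619}{-283814 + \frac{1}{444 + 29}} = \frac{396619}{-283814 + \frac{1}{473}} = \frac{396619}{- \frac{134244021}{473}} = 396619 \left(- \frac{473}{134244021}\right) = - \frac{187600787}{134244021}$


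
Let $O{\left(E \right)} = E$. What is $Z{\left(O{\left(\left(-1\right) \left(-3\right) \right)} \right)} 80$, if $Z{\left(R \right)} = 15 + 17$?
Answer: $2560$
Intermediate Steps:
$Z{\left(R \right)} = 32$
$Z{\left(O{\left(\left(-1\right) \left(-3\right) \right)} \right)} 80 = 32 \cdot 80 = 2560$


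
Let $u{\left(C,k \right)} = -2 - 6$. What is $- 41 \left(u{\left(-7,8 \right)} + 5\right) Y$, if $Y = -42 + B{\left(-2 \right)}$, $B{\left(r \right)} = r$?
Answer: $-5412$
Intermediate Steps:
$u{\left(C,k \right)} = -8$ ($u{\left(C,k \right)} = -2 - 6 = -8$)
$Y = -44$ ($Y = -42 - 2 = -44$)
$- 41 \left(u{\left(-7,8 \right)} + 5\right) Y = - 41 \left(-8 + 5\right) \left(-44\right) = \left(-41\right) \left(-3\right) \left(-44\right) = 123 \left(-44\right) = -5412$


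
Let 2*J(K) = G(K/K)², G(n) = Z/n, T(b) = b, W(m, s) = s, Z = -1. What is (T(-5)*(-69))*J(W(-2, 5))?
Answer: 345/2 ≈ 172.50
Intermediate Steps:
G(n) = -1/n
J(K) = ½ (J(K) = (-1/(K/K))²/2 = (-1/1)²/2 = (-1*1)²/2 = (½)*(-1)² = (½)*1 = ½)
(T(-5)*(-69))*J(W(-2, 5)) = -5*(-69)*(½) = 345*(½) = 345/2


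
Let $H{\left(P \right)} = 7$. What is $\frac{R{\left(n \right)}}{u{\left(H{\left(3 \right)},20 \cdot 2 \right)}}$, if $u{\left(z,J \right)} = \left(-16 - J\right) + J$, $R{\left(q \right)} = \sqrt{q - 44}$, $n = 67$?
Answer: $- \frac{\sqrt{23}}{16} \approx -0.29974$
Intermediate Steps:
$R{\left(q \right)} = \sqrt{-44 + q}$
$u{\left(z,J \right)} = -16$
$\frac{R{\left(n \right)}}{u{\left(H{\left(3 \right)},20 \cdot 2 \right)}} = \frac{\sqrt{-44 + 67}}{-16} = \sqrt{23} \left(- \frac{1}{16}\right) = - \frac{\sqrt{23}}{16}$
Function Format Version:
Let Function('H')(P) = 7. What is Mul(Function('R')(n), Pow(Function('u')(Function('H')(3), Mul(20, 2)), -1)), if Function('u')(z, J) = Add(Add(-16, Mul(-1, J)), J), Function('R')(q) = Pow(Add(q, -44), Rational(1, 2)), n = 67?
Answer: Mul(Rational(-1, 16), Pow(23, Rational(1, 2))) ≈ -0.29974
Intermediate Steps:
Function('R')(q) = Pow(Add(-44, q), Rational(1, 2))
Function('u')(z, J) = -16
Mul(Function('R')(n), Pow(Function('u')(Function('H')(3), Mul(20, 2)), -1)) = Mul(Pow(Add(-44, 67), Rational(1, 2)), Pow(-16, -1)) = Mul(Pow(23, Rational(1, 2)), Rational(-1, 16)) = Mul(Rational(-1, 16), Pow(23, Rational(1, 2)))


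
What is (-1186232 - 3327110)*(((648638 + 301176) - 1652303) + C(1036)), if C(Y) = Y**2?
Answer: -1673578806994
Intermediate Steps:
(-1186232 - 3327110)*(((648638 + 301176) - 1652303) + C(1036)) = (-1186232 - 3327110)*(((648638 + 301176) - 1652303) + 1036**2) = -4513342*((949814 - 1652303) + 1073296) = -4513342*(-702489 + 1073296) = -4513342*370807 = -1673578806994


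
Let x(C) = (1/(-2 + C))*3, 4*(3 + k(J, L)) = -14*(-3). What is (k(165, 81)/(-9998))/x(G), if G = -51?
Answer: 265/19996 ≈ 0.013253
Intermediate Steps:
k(J, L) = 15/2 (k(J, L) = -3 + (-14*(-3))/4 = -3 + (¼)*42 = -3 + 21/2 = 15/2)
x(C) = 3/(-2 + C)
(k(165, 81)/(-9998))/x(G) = ((15/2)/(-9998))/((3/(-2 - 51))) = ((15/2)*(-1/9998))/((3/(-53))) = -15/(19996*(3*(-1/53))) = -15/(19996*(-3/53)) = -15/19996*(-53/3) = 265/19996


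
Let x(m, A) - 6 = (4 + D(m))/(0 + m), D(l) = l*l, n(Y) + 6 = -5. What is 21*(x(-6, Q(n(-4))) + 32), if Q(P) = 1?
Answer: 658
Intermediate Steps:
n(Y) = -11 (n(Y) = -6 - 5 = -11)
D(l) = l²
x(m, A) = 6 + (4 + m²)/m (x(m, A) = 6 + (4 + m²)/(0 + m) = 6 + (4 + m²)/m)
21*(x(-6, Q(n(-4))) + 32) = 21*((6 - 6 + 4/(-6)) + 32) = 21*((6 - 6 + 4*(-⅙)) + 32) = 21*((6 - 6 - ⅔) + 32) = 21*(-⅔ + 32) = 21*(94/3) = 658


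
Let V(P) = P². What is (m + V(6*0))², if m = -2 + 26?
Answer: 576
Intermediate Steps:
m = 24
(m + V(6*0))² = (24 + (6*0)²)² = (24 + 0²)² = (24 + 0)² = 24² = 576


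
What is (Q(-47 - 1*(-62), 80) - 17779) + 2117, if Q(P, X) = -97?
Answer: -15759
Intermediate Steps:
(Q(-47 - 1*(-62), 80) - 17779) + 2117 = (-97 - 17779) + 2117 = -17876 + 2117 = -15759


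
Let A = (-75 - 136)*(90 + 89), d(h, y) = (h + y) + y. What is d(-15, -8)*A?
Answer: 1170839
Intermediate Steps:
d(h, y) = h + 2*y
A = -37769 (A = -211*179 = -37769)
d(-15, -8)*A = (-15 + 2*(-8))*(-37769) = (-15 - 16)*(-37769) = -31*(-37769) = 1170839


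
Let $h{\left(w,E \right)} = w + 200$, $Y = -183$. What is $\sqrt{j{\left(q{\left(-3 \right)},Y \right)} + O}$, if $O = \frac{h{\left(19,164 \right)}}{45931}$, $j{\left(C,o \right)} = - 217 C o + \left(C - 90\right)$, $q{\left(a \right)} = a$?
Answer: $\frac{9 i \sqrt{3105258357137}}{45931} \approx 345.29 i$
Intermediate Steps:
$h{\left(w,E \right)} = 200 + w$
$j{\left(C,o \right)} = -90 + C - 217 C o$ ($j{\left(C,o \right)} = - 217 C o + \left(C - 90\right) = - 217 C o + \left(-90 + C\right) = -90 + C - 217 C o$)
$O = \frac{219}{45931}$ ($O = \frac{200 + 19}{45931} = 219 \cdot \frac{1}{45931} = \frac{219}{45931} \approx 0.004768$)
$\sqrt{j{\left(q{\left(-3 \right)},Y \right)} + O} = \sqrt{\left(-90 - 3 - \left(-651\right) \left(-183\right)\right) + \frac{219}{45931}} = \sqrt{\left(-90 - 3 - 119133\right) + \frac{219}{45931}} = \sqrt{-119226 + \frac{219}{45931}} = \sqrt{- \frac{5476169187}{45931}} = \frac{9 i \sqrt{3105258357137}}{45931}$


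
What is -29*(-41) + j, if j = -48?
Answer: 1141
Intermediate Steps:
-29*(-41) + j = -29*(-41) - 48 = 1189 - 48 = 1141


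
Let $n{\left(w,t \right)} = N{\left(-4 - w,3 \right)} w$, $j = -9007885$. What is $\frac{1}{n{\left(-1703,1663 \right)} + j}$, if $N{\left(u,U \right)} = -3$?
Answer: $- \frac{1}{9002776} \approx -1.1108 \cdot 10^{-7}$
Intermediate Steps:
$n{\left(w,t \right)} = - 3 w$
$\frac{1}{n{\left(-1703,1663 \right)} + j} = \frac{1}{\left(-3\right) \left(-1703\right) - 9007885} = \frac{1}{5109 - 9007885} = \frac{1}{-9002776} = - \frac{1}{9002776}$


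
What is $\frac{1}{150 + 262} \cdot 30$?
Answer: $\frac{15}{206} \approx 0.072816$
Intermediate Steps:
$\frac{1}{150 + 262} \cdot 30 = \frac{1}{412} \cdot 30 = \frac{15}{206}$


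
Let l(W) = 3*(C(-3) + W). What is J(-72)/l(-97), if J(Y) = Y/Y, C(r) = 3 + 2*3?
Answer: -1/264 ≈ -0.0037879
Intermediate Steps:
C(r) = 9 (C(r) = 3 + 6 = 9)
l(W) = 27 + 3*W (l(W) = 3*(9 + W) = 27 + 3*W)
J(Y) = 1
J(-72)/l(-97) = 1/(27 + 3*(-97)) = 1/(27 - 291) = 1/(-264) = 1*(-1/264) = -1/264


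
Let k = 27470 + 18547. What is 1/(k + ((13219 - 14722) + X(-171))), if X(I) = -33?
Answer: 1/44481 ≈ 2.2482e-5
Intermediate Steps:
k = 46017
1/(k + ((13219 - 14722) + X(-171))) = 1/(46017 + ((13219 - 14722) - 33)) = 1/(46017 + (-1503 - 33)) = 1/(46017 - 1536) = 1/44481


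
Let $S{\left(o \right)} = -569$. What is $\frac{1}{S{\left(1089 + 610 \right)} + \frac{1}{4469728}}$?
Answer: $- \frac{4469728}{2543275231} \approx -0.0017575$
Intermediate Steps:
$\frac{1}{S{\left(1089 + 610 \right)} + \frac{1}{4469728}} = \frac{1}{-569 + \frac{1}{4469728}} = \frac{1}{- \frac{2543275231}{4469728}} = - \frac{4469728}{2543275231}$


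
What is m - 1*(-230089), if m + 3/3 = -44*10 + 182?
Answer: 229830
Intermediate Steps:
m = -259 (m = -1 + (-44*10 + 182) = -1 + (-440 + 182) = -1 - 258 = -259)
m - 1*(-230089) = -259 - 1*(-230089) = -259 + 230089 = 229830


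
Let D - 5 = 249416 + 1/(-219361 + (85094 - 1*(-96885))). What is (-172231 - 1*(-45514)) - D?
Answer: -14060790715/37382 ≈ -3.7614e+5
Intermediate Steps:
D = 9323855821/37382 (D = 5 + (249416 + 1/(-219361 + (85094 - 1*(-96885)))) = 5 + (249416 + 1/(-219361 + (85094 + 96885))) = 5 + (249416 + 1/(-219361 + 181979)) = 5 + (249416 + 1/(-37382)) = 5 + (249416 - 1/37382) = 5 + 9323668911/37382 = 9323855821/37382 ≈ 2.4942e+5)
(-172231 - 1*(-45514)) - D = (-172231 - 1*(-45514)) - 1*9323855821/37382 = (-172231 + 45514) - 9323855821/37382 = -126717 - 9323855821/37382 = -14060790715/37382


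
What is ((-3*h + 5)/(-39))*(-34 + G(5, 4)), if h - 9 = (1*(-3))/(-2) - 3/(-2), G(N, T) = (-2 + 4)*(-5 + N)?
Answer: -1054/39 ≈ -27.026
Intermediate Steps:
G(N, T) = -10 + 2*N (G(N, T) = 2*(-5 + N) = -10 + 2*N)
h = 12 (h = 9 + ((1*(-3))/(-2) - 3/(-2)) = 9 + (-3*(-1/2) - 3*(-1/2)) = 9 + (3/2 + 3/2) = 9 + 3 = 12)
((-3*h + 5)/(-39))*(-34 + G(5, 4)) = ((-3*12 + 5)/(-39))*(-34 + (-10 + 2*5)) = ((-36 + 5)*(-1/39))*(-34 + (-10 + 10)) = (-31*(-1/39))*(-34 + 0) = (31/39)*(-34) = -1054/39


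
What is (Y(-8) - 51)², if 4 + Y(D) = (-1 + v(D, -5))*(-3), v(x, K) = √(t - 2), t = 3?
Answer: 3025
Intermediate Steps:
v(x, K) = 1 (v(x, K) = √(3 - 2) = √1 = 1)
Y(D) = -4 (Y(D) = -4 + (-1 + 1)*(-3) = -4 + 0*(-3) = -4 + 0 = -4)
(Y(-8) - 51)² = (-4 - 51)² = (-55)² = 3025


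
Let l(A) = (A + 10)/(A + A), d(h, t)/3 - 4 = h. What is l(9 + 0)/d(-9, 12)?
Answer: -19/270 ≈ -0.070370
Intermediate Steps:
d(h, t) = 12 + 3*h
l(A) = (10 + A)/(2*A) (l(A) = (10 + A)/((2*A)) = (10 + A)*(1/(2*A)) = (10 + A)/(2*A))
l(9 + 0)/d(-9, 12) = ((10 + (9 + 0))/(2*(9 + 0)))/(12 + 3*(-9)) = ((½)*(10 + 9)/9)/(12 - 27) = ((½)*(⅑)*19)/(-15) = -1/15*19/18 = -19/270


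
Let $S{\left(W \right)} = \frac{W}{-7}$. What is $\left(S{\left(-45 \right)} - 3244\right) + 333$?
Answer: $- \frac{20332}{7} \approx -2904.6$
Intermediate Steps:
$S{\left(W \right)} = - \frac{W}{7}$ ($S{\left(W \right)} = W \left(- \frac{1}{7}\right) = - \frac{W}{7}$)
$\left(S{\left(-45 \right)} - 3244\right) + 333 = \left(\left(- \frac{1}{7}\right) \left(-45\right) - 3244\right) + 333 = \left(\frac{45}{7} - 3244\right) + 333 = - \frac{22663}{7} + 333 = - \frac{20332}{7}$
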